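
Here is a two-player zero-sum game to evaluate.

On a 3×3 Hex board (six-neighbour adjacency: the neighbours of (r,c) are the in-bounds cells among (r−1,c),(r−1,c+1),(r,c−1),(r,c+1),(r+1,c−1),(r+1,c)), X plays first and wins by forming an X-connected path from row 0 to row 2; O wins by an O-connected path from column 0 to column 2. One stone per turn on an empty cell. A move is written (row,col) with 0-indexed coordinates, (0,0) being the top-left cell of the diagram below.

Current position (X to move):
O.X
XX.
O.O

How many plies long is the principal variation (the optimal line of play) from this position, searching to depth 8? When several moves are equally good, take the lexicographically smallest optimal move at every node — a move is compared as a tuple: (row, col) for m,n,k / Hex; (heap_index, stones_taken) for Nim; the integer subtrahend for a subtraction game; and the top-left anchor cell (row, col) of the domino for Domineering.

PV length from [O.X/XX./O.O]: 1 ply

ply 1, X at O.X/XX./O.O | (0,1)=-1→OXX/XX./O.O; (1,2)=-1→O.X/XXX/O.O; (2,1)=+1→O.X/XX./OXO*
ply 2: O.X/XX./OXO is terminal -1 (O); from O.X/XX./O.O depth 8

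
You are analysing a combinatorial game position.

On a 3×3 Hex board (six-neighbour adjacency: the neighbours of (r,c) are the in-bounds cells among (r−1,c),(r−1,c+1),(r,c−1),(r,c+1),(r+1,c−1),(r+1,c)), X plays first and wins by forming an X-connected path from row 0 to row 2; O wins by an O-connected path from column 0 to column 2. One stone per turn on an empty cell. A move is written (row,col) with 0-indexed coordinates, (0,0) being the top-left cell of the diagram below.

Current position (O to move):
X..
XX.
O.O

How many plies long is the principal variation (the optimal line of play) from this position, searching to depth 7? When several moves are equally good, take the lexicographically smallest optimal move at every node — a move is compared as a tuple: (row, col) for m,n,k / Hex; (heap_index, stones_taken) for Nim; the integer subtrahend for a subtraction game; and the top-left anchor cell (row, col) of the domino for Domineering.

PV length from [X../XX./O.O]: 1 ply

[X../XX./O.O] O move#1: (0,1):-1/XO./XX./O.O, (0,2):-1/X.O/XX./O.O, (1,2):-1/X../XXO/O.O, (2,1):+1/X../XX./OOO*
[X../XX./OOO] end (terminal -1, X#2); searched X../XX./O.O to 7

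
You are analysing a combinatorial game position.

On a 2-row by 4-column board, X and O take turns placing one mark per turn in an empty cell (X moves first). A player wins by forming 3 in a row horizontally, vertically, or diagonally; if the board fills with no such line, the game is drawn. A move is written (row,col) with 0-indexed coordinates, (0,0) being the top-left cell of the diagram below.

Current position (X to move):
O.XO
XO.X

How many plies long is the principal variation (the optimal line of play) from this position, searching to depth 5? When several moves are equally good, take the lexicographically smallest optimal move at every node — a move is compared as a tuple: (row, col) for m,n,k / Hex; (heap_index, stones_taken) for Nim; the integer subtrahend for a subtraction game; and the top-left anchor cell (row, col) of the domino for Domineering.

PV length from [O.XO/XO.X]: 2 plies

ply 1, X at O.XO/XO.X | (0,1)=+0→OXXO/XO.X*; (1,2)=+0→O.XO/XOXX
ply 2, O at OXXO/XO.X | (1,2)=+0→OXXO/XOOX*
ply 3: OXXO/XOOX is terminal +0 (X); from O.XO/XO.X depth 5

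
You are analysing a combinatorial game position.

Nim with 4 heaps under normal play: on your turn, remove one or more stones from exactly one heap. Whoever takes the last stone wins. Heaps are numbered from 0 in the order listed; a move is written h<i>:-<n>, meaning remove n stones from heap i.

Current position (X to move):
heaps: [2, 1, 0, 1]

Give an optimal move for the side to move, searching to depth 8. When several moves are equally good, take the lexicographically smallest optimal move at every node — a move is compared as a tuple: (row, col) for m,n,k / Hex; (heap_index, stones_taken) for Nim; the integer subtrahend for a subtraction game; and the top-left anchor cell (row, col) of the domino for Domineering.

X's best at [(2,1,0,1)]: h0:-2

[(2,1,0,1)] X move#1: h0:-1:-1/(1,1,0,1), h0:-2:+1/(0,1,0,1)*, h1:-1:-1/(2,0,0,1), h3:-1:-1/(2,1,0,0)
[(0,1,0,1)] O move#2: h1:-1:-1/(0,0,0,1)*, h3:-1:-1/(0,1,0,0)
[(0,0,0,1)] X move#3: h3:-1:+1/(0,0,0,0)*
[(0,0,0,0)] end (terminal -1, O#4); searched (2,1,0,1) to 8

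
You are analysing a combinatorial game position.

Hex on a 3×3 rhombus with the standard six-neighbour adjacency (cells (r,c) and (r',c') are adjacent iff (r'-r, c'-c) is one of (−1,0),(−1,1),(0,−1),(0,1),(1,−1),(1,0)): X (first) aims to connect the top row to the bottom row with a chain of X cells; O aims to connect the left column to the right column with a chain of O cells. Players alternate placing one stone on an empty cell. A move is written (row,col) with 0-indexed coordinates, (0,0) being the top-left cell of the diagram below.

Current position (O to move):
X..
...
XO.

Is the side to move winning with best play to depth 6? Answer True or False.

O winning at [X../.../XO.]: False

p1 O@[X../.../XO.]: (0,1)[XO./.../XO.]-1* (0,2)[X.O/.../XO.]-1 (1,0)[X../O../XO.]-1 (1,1)[X../.O./XO.]-1 (1,2)[X../..O/XO.]-1 (2,2)[X../.../XOO]-1
p2 X@[XO./.../XO.]: (0,2)[XOX/.../XO.]+1* (1,0)[XO./X../XO.]+1 (1,1)[XO./.X./XO.]+1 (1,2)[XO./..X/XO.]+1 (2,2)[XO./.../XOX]+1
p3 O@[XOX/.../XO.]: (1,0)[XOX/O../XO.]-1* (1,1)[XOX/.O./XO.]-1 (1,2)[XOX/..O/XO.]-1 (2,2)[XOX/.../XOO]-1
p4 X@[XOX/O../XO.]: (1,1)[XOX/OX./XO.]+1* (1,2)[XOX/O.X/XO.]+1 (2,2)[XOX/O../XOX]+1
p5 O@[XOX/OX./XO.] terminal -1; root [X../.../XO.] d6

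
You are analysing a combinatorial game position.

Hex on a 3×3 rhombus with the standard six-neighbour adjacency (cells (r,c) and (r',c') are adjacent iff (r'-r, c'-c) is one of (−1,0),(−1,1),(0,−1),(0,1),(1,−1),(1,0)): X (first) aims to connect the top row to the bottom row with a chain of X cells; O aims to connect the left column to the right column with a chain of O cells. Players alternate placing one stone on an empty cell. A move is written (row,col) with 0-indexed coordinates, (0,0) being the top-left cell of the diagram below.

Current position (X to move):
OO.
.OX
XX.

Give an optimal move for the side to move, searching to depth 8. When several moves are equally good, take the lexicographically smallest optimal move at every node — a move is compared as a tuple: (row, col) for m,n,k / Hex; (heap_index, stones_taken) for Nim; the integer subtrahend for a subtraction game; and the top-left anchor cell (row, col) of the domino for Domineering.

X's best at [OO./.OX/XX.]: (0,2)

[OO./.OX/XX.] X move#1: (0,2):+1/OOX/.OX/XX.*, (1,0):-1/OO./XOX/XX., (2,2):-1/OO./.OX/XXX
[OOX/.OX/XX.] end (terminal -1, O#2); searched OO./.OX/XX. to 8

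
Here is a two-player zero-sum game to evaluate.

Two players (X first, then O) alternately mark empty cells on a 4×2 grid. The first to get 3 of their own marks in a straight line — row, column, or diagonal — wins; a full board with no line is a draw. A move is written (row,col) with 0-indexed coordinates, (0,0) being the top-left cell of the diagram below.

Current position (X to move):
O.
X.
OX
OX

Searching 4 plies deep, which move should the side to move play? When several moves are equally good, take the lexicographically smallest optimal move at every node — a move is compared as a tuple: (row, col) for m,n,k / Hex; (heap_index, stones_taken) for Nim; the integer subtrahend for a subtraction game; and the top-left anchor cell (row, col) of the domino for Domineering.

ply 1, X at O./X./OX/OX | (0,1)=+0→OX/X./OX/OX; (1,1)=+1→O./XX/OX/OX*
ply 2: O./XX/OX/OX is terminal -1 (O); from O./X./OX/OX depth 4

X's best at [O./X./OX/OX]: (1,1)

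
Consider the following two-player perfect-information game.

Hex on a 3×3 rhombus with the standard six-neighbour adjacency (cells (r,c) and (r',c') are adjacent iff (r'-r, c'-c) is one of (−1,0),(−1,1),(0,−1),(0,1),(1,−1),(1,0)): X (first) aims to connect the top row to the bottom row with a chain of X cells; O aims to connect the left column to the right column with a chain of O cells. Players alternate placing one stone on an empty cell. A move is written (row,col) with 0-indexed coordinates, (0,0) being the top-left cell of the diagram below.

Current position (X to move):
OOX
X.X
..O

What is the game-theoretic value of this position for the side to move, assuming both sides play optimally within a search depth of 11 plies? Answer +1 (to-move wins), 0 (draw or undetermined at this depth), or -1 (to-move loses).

ply 1, X at OOX/X.X/..O | (1,1)=+1→OOX/XXX/..O*; (2,0)=+1→OOX/X.X/X.O; (2,1)=+1→OOX/X.X/.XO
ply 2, O at OOX/XXX/..O | (2,0)=-1→OOX/XXX/O.O*; (2,1)=-1→OOX/XXX/.OO
ply 3, X at OOX/XXX/O.O | (2,1)=+1→OOX/XXX/OXO*
ply 4: OOX/XXX/OXO is terminal -1 (O); from OOX/X.X/..O depth 11

value(OOX/X.X/..O, X) = +1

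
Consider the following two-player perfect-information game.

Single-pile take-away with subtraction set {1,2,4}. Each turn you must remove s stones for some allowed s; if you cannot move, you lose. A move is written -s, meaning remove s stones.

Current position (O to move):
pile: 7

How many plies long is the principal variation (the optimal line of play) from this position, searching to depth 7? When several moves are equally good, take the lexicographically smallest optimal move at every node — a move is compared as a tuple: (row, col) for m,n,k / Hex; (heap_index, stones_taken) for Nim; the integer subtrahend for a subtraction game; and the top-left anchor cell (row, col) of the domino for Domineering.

ply 1, O at 7 | -1=+1→6*; -2=-1→5; -4=+1→3
ply 2, X at 6 | -1=-1→5*; -2=-1→4; -4=-1→2
ply 3, O at 5 | -1=-1→4; -2=+1→3*; -4=-1→1
ply 4, X at 3 | -1=-1→2*; -2=-1→1
ply 5, O at 2 | -1=-1→1; -2=+1→0*
ply 6: 0 is terminal -1 (X); from 7 depth 7

PV length from [7]: 5 plies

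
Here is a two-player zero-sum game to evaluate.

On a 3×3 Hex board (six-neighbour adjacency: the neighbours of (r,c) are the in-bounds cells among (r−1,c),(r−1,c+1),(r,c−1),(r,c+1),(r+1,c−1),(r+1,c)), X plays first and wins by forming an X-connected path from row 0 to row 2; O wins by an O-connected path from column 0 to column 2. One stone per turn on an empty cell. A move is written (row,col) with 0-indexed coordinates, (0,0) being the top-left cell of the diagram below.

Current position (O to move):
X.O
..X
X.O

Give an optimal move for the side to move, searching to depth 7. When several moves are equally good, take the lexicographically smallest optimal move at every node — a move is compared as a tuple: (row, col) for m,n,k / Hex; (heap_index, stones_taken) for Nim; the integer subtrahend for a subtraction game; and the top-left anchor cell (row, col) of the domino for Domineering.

[X.O/..X/X.O] O move#1: (0,1):-1/XOO/..X/X.O, (1,0):+1/X.O/O.X/X.O*, (1,1):-1/X.O/.OX/X.O, (2,1):-1/X.O/..X/XOO
[X.O/O.X/X.O] X move#2: (0,1):-1/XXO/O.X/X.O*, (1,1):-1/X.O/OXX/X.O, (2,1):-1/X.O/O.X/XXO
[XXO/O.X/X.O] O move#3: (1,1):+1/XXO/OOX/X.O*, (2,1):-1/XXO/O.X/XOO
[XXO/OOX/X.O] end (terminal -1, X#4); searched X.O/..X/X.O to 7

O's best at [X.O/..X/X.O]: (1,0)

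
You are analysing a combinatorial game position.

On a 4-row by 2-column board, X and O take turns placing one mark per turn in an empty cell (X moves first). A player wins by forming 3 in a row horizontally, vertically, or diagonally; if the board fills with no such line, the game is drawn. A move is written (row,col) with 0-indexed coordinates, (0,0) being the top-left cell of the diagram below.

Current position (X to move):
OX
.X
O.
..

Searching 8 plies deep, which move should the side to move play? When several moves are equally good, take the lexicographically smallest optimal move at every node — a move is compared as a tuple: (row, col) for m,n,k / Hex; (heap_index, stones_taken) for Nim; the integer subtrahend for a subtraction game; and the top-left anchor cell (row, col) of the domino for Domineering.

X's best at [OX/.X/O./..]: (2,1)

[OX/.X/O./..] X move#1: (1,0):+0/OX/XX/O./.., (2,1):+1/OX/.X/OX/..*, (3,0):-1/OX/.X/O./X., (3,1):-1/OX/.X/O./.X
[OX/.X/OX/..] end (terminal -1, O#2); searched OX/.X/O./.. to 8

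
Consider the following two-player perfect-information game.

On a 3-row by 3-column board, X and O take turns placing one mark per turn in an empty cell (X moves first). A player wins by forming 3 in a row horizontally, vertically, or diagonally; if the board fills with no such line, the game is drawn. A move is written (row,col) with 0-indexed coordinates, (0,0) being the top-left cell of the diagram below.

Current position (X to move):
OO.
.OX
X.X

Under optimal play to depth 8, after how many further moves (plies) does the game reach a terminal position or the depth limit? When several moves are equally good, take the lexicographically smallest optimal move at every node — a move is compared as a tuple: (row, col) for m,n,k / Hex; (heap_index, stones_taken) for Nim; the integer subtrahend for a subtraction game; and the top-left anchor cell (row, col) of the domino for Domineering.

p1 X@[OO./.OX/X.X]: (0,2)[OOX/.OX/X.X]+1* (1,0)[OO./XOX/X.X]-1 (2,1)[OO./.OX/XXX]+1
p2 O@[OOX/.OX/X.X] terminal -1; root [OO./.OX/X.X] d8

PV length from [OO./.OX/X.X]: 1 ply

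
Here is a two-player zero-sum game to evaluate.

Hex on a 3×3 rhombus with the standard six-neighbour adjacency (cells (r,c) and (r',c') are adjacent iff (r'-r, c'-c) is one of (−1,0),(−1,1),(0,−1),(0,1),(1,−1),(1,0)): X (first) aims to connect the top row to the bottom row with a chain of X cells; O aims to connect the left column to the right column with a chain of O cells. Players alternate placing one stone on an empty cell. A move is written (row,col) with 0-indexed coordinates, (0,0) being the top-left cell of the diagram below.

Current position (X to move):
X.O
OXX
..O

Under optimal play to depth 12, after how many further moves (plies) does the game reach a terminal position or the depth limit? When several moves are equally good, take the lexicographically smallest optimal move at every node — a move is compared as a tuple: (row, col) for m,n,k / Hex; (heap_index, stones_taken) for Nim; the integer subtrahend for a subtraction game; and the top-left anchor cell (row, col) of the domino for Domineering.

PV length from [X.O/OXX/..O]: 3 plies

[X.O/OXX/..O] X move#1: (0,1):+1/XXO/OXX/..O*, (2,0):-1/X.O/OXX/X.O, (2,1):-1/X.O/OXX/.XO
[XXO/OXX/..O] O move#2: (2,0):-1/XXO/OXX/O.O*, (2,1):-1/XXO/OXX/.OO
[XXO/OXX/O.O] X move#3: (2,1):+1/XXO/OXX/OXO*
[XXO/OXX/OXO] end (terminal -1, O#4); searched X.O/OXX/..O to 12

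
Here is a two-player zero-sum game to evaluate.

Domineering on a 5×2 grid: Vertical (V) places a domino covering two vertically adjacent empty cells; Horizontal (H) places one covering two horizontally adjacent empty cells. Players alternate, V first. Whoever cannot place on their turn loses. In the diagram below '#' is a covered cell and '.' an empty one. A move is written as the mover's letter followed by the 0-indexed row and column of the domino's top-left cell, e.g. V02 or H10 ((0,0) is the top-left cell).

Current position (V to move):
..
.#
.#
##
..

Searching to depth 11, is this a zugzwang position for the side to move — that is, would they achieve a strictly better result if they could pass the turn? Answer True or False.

ply 1, V at ../.#/.#/##/.. | V00=-1→#./##/.#/##/..*; V10=-1→../##/##/##/..
ply 2, H at #./##/.#/##/.. | H40=+1→#./##/.#/##/##*
ply 3: #./##/.#/##/## is terminal -1 (V); from ../.#/.#/##/.. depth 11
if V skipped the turn, H would face:
~ ply 1, H at ../.#/.#/##/.. | H00=+1→##/.#/.#/##/..*; H40=-1→../.#/.#/##/##
~ ply 2, V at ##/.#/.#/##/.. | V10=-1→##/##/##/##/..*
~ ply 3, H at ##/##/##/##/.. | H40=+1→##/##/##/##/##*
~ ply 4: ##/##/##/##/## is terminal -1 (V); from ../.#/.#/##/.. depth 11
compare (V): move=-1 vs pass=-1

zugzwang(../.#/.#/##/.., V) = False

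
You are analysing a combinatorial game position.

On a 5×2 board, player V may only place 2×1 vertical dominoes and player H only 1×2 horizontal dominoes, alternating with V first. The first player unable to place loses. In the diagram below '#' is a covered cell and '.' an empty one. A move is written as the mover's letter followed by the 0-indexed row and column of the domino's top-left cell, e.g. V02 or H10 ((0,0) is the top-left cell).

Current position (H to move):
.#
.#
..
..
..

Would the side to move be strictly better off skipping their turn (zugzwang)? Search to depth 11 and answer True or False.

zugzwang(.#/.#/../../.., H) = False

ply 1, H at .#/.#/../../.. | H20=-1→.#/.#/##/../..; H30=+1→.#/.#/../##/..*; H40=-1→.#/.#/../../##
ply 2, V at .#/.#/../##/.. | V00=-1→##/##/../##/..*; V10=-1→.#/##/#./##/..
ply 3, H at ##/##/../##/.. | H20=+1→##/##/##/##/..*; H40=+1→##/##/../##/##
ply 4: ##/##/##/##/.. is terminal -1 (V); from .#/.#/../../.. depth 11
suppose H passes — search the same position with V to move:
pass> ply 1, V at .#/.#/../../.. | V00=-1→##/##/../../..; V10=-1→.#/##/#./../..; V20=+1→.#/.#/#./#./..*; V21=+1→.#/.#/.#/.#/..; V30=+1→.#/.#/../#./#.; V31=+1→.#/.#/../.#/.#
pass> ply 2, H at .#/.#/#./#./.. | H40=-1→.#/.#/#./#./##*
pass> ply 3, V at .#/.#/#./#./## | V00=+1→##/##/#./#./##*; V21=+1→.#/.#/##/##/##
pass> ply 4: ##/##/#./#./## is terminal -1 (H); from .#/.#/../../.. depth 11
for H: play +1, pass -1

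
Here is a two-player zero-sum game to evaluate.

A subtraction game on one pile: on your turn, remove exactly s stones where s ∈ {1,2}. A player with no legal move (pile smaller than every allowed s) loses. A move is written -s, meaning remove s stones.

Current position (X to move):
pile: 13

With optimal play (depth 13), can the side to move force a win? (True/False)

[13] X move#1: -1:+1/12*, -2:-1/11
[12] O move#2: -1:-1/11*, -2:-1/10
[11] X move#3: -1:-1/10, -2:+1/9*
[9] O move#4: -1:-1/8*, -2:-1/7
[8] X move#5: -1:-1/7, -2:+1/6*
[6] O move#6: -1:-1/5*, -2:-1/4
[5] X move#7: -1:-1/4, -2:+1/3*
[3] O move#8: -1:-1/2*, -2:-1/1
[2] X move#9: -1:-1/1, -2:+1/0*
[0] end (terminal -1, O#10); searched 13 to 13

X winning at [13]: True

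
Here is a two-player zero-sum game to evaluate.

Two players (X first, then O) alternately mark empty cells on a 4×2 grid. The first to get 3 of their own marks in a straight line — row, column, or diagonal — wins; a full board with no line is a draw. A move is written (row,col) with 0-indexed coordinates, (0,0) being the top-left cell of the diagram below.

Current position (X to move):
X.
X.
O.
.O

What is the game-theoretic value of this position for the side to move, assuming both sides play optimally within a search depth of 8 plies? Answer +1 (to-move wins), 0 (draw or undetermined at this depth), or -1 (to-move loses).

ply 1, X at X./X./O./.O | (0,1)=+0→XX/X./O./.O*; (1,1)=+0→X./XX/O./.O; (2,1)=+0→X./X./OX/.O; (3,0)=+0→X./X./O./XO
ply 2, O at XX/X./O./.O | (1,1)=+0→XX/XO/O./.O*; (2,1)=+0→XX/X./OO/.O; (3,0)=+0→XX/X./O./OO
ply 3, X at XX/XO/O./.O | (2,1)=+0→XX/XO/OX/.O*; (3,0)=-1→XX/XO/O./XO
ply 4, O at XX/XO/OX/.O | (3,0)=+0→XX/XO/OX/OO*
ply 5: XX/XO/OX/OO is terminal +0 (X); from X./X./O./.O depth 8

value(X./X./O./.O, X) = 0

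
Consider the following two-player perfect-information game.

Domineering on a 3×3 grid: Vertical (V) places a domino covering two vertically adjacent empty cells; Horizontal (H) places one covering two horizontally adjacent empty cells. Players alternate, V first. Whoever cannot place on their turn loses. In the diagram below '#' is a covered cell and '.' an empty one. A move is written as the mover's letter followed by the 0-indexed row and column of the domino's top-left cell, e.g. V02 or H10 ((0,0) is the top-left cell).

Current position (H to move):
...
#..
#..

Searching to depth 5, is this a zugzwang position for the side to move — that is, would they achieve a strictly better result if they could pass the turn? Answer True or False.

zugzwang(.../#../#.., H) = False

ply 1, H at .../#../#.. | H00=-1→##./#../#..; H01=-1→.##/#../#..; H11=+1→.../###/#..*; H21=-1→.../#../###
ply 2: .../###/#.. is terminal -1 (V); from .../#../#.. depth 5
suppose H passes — search the same position with V to move:
pass> ply 1, V at .../#../#.. | V01=+1→.#./##./#..*; V02=+1→..#/#.#/#..; V11=+1→.../##./##.; V12=+1→.../#.#/#.#
pass> ply 2, H at .#./##./#.. | H21=-1→.#./##./###*
pass> ply 3, V at .#./##./### | V02=+1→.##/###/###*
pass> ply 4: .##/###/### is terminal -1 (H); from .../#../#.. depth 5
for H: play +1, pass -1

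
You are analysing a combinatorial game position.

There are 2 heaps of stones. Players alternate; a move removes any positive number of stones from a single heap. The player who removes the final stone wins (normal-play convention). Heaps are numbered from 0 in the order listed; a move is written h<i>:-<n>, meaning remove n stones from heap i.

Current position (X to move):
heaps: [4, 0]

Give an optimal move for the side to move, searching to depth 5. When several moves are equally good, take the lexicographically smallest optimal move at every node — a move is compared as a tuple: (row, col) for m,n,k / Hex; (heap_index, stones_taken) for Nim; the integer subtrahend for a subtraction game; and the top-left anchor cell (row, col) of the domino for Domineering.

X's best at [(4,0)]: h0:-4

p1 X@[(4,0)]: h0:-1[(3,0)]-1 h0:-2[(2,0)]-1 h0:-3[(1,0)]-1 h0:-4[(0,0)]+1*
p2 O@[(0,0)] terminal -1; root [(4,0)] d5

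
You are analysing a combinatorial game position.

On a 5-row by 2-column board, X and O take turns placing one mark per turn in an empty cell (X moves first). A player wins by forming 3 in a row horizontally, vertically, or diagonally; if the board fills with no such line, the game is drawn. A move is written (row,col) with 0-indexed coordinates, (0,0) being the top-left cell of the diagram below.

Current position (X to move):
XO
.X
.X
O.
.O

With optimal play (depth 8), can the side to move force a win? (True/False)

ply 1, X at XO/.X/.X/O./.O | (1,0)=+1→XO/XX/.X/O./.O*; (2,0)=+1→XO/.X/XX/O./.O; (3,1)=+1→XO/.X/.X/OX/.O; (4,0)=+0→XO/.X/.X/O./XO
ply 2, O at XO/XX/.X/O./.O | (2,0)=-1→XO/XX/OX/O./.O*; (3,1)=-1→XO/XX/.X/OO/.O; (4,0)=-1→XO/XX/.X/O./OO
ply 3, X at XO/XX/OX/O./.O | (3,1)=+1→XO/XX/OX/OX/.O*; (4,0)=+0→XO/XX/OX/O./XO
ply 4: XO/XX/OX/OX/.O is terminal -1 (O); from XO/.X/.X/O./.O depth 8

X winning at [XO/.X/.X/O./.O]: True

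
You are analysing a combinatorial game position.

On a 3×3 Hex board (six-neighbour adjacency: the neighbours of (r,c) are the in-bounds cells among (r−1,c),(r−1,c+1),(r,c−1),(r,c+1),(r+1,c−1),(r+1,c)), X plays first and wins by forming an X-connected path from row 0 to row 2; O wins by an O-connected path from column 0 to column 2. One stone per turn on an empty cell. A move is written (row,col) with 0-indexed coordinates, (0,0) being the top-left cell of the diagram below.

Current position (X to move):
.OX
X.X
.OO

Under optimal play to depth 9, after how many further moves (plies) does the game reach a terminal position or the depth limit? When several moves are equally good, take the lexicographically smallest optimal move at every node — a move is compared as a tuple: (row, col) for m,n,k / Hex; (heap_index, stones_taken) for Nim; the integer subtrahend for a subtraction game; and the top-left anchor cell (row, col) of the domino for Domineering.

PV length from [.OX/X.X/.OO]: 3 plies

[.OX/X.X/.OO] X move#1: (0,0):-1/XOX/X.X/.OO, (1,1):-1/.OX/XXX/.OO, (2,0):+1/.OX/X.X/XOO*
[.OX/X.X/XOO] O move#2: (0,0):-1/OOX/X.X/XOO*, (1,1):-1/.OX/XOX/XOO
[OOX/X.X/XOO] X move#3: (1,1):+1/OOX/XXX/XOO*
[OOX/XXX/XOO] end (terminal -1, O#4); searched .OX/X.X/.OO to 9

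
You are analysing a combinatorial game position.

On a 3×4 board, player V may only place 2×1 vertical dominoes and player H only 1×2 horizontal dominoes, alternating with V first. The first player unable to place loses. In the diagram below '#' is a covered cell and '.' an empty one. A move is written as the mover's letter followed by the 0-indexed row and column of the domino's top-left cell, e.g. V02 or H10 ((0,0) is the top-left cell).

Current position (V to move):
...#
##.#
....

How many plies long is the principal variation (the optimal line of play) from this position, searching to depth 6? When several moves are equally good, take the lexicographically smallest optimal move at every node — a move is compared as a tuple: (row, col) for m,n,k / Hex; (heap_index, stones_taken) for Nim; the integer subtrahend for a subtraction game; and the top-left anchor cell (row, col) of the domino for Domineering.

[...#/##.#/....] V move#1: V02:-1/..##/####/....*, V12:-1/...#/####/..#.
[..##/####/....] H move#2: H00:+1/####/####/....*, H20:+1/..##/####/##.., H21:+1/..##/####/.##., H22:+1/..##/####/..##
[####/####/....] end (terminal -1, V#3); searched ...#/##.#/.... to 6

PV length from [...#/##.#/....]: 2 plies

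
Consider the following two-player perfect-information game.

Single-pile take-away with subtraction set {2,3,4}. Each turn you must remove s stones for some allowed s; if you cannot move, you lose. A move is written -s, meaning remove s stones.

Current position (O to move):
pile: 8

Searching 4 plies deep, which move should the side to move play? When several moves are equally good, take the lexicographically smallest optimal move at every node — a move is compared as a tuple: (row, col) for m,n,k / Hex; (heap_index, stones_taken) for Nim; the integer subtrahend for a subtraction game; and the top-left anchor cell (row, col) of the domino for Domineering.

O's best at [8]: -2

[8] O move#1: -2:+1/6*, -3:-1/5, -4:-1/4
[6] X move#2: -2:-1/4*, -3:-1/3, -4:-1/2
[4] O move#3: -2:-1/2, -3:+1/1*, -4:+1/0
[1] end (terminal -1, X#4); searched 8 to 4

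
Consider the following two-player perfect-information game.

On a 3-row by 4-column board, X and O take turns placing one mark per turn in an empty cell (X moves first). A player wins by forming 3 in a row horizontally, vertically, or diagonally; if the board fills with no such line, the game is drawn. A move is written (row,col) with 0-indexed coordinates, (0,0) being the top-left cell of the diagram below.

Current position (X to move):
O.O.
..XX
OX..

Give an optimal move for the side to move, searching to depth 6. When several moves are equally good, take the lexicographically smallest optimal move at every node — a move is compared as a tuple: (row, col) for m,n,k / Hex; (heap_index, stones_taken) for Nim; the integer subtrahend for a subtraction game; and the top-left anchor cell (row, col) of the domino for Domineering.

X's best at [O.O./..XX/OX..]: (0,3)

[O.O./..XX/OX..] X move#1: (0,1):-1/OXO./..XX/OX.., (0,3):+1/O.OX/..XX/OX..*, (1,0):-1/O.O./X.XX/OX.., (1,1):+1/O.O./.XXX/OX.., (2,2):-1/O.O./..XX/OXX., (2,3):-1/O.O./..XX/OX.X
[O.OX/..XX/OX..] end (terminal -1, O#2); searched O.O./..XX/OX.. to 6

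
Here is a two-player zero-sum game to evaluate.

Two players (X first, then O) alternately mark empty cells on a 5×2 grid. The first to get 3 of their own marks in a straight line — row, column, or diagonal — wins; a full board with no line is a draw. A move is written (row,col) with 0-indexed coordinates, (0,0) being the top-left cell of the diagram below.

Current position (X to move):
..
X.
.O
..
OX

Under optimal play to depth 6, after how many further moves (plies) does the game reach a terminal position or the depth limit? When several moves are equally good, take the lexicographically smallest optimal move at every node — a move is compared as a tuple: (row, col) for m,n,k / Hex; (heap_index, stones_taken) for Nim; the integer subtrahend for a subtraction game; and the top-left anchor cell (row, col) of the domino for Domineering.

[../X./.O/../OX] X move#1: (0,0):-1/X./X./.O/../OX, (0,1):+0/.X/X./.O/../OX, (1,1):+0/../XX/.O/../OX, (2,0):+1/../X./XO/../OX*, (3,0):+0/../X./.O/X./OX, (3,1):+0/../X./.O/.X/OX
[../X./XO/../OX] O move#2: (0,0):-1/O./X./XO/../OX*, (0,1):-1/.O/X./XO/../OX, (1,1):-1/../XO/XO/../OX, (3,0):-1/../X./XO/O./OX, (3,1):-1/../X./XO/.O/OX
[O./X./XO/../OX] X move#3: (0,1):+0/OX/X./XO/../OX, (1,1):+0/O./XX/XO/../OX, (3,0):+1/O./X./XO/X./OX*, (3,1):+0/O./X./XO/.X/OX
[O./X./XO/X./OX] end (terminal -1, O#4); searched ../X./.O/../OX to 6

PV length from [../X./.O/../OX]: 3 plies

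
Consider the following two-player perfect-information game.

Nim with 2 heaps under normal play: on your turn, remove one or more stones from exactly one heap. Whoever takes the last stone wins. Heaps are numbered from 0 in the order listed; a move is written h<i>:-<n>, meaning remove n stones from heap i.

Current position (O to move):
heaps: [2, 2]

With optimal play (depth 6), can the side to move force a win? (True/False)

[(2,2)] O move#1: h0:-1:-1/(1,2)*, h0:-2:-1/(0,2), h1:-1:-1/(2,1), h1:-2:-1/(2,0)
[(1,2)] X move#2: h0:-1:-1/(0,2), h1:-1:+1/(1,1)*, h1:-2:-1/(1,0)
[(1,1)] O move#3: h0:-1:-1/(0,1)*, h1:-1:-1/(1,0)
[(0,1)] X move#4: h1:-1:+1/(0,0)*
[(0,0)] end (terminal -1, O#5); searched (2,2) to 6

O winning at [(2,2)]: False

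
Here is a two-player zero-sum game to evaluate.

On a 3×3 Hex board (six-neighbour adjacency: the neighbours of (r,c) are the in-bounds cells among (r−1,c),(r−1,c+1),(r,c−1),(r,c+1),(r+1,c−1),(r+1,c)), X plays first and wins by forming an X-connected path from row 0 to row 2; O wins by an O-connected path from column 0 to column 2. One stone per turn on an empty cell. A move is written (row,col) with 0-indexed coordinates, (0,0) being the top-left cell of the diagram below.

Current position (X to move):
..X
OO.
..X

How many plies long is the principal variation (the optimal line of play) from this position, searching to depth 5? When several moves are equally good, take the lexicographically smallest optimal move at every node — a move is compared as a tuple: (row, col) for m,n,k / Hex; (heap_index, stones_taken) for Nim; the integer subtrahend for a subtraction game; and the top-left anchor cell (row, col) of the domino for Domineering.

[..X/OO./..X] X move#1: (0,0):-1/X.X/OO./..X, (0,1):-1/.XX/OO./..X, (1,2):+1/..X/OOX/..X*, (2,0):-1/..X/OO./X.X, (2,1):-1/..X/OO./.XX
[..X/OOX/..X] end (terminal -1, O#2); searched ..X/OO./..X to 5

PV length from [..X/OO./..X]: 1 ply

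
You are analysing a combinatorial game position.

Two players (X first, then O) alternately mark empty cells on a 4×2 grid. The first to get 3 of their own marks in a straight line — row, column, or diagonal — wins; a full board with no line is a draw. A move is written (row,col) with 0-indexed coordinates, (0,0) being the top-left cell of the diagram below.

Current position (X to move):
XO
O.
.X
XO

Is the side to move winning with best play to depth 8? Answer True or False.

X winning at [XO/O./.X/XO]: False

[XO/O./.X/XO] X move#1: (1,1):+0/XO/OX/.X/XO*, (2,0):+0/XO/O./XX/XO
[XO/OX/.X/XO] O move#2: (2,0):+0/XO/OX/OX/XO*
[XO/OX/OX/XO] end (terminal +0, X#3); searched XO/O./.X/XO to 8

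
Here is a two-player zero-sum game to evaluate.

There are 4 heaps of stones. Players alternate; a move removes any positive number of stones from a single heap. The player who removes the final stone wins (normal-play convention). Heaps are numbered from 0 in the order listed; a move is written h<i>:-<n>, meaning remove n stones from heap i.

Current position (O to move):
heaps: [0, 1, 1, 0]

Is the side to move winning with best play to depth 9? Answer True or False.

p1 O@[(0,1,1,0)]: h1:-1[(0,0,1,0)]-1* h2:-1[(0,1,0,0)]-1
p2 X@[(0,0,1,0)]: h2:-1[(0,0,0,0)]+1*
p3 O@[(0,0,0,0)] terminal -1; root [(0,1,1,0)] d9

O winning at [(0,1,1,0)]: False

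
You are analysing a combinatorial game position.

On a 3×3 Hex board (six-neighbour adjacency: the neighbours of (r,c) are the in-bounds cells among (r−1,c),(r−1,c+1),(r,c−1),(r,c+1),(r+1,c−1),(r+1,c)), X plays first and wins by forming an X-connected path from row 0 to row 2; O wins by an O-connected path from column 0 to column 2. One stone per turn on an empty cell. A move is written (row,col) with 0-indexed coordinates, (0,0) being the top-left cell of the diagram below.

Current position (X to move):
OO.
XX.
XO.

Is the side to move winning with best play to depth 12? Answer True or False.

X winning at [OO./XX./XO.]: True

ply 1, X at OO./XX./XO. | (0,2)=+1→OOX/XX./XO.*; (1,2)=-1→OO./XXX/XO.; (2,2)=-1→OO./XX./XOX
ply 2: OOX/XX./XO. is terminal -1 (O); from OO./XX./XO. depth 12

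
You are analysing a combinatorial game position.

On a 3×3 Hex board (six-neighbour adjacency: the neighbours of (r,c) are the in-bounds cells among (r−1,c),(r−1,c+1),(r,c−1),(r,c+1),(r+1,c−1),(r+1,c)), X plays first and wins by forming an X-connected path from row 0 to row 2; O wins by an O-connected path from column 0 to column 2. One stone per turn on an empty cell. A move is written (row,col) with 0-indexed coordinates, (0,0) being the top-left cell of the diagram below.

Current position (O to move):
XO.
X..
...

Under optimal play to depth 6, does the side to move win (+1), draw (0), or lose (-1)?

value(XO./X../..., O) = -1

ply 1, O at XO./X../... | (0,2)=-1→XOO/X../...*; (1,1)=-1→XO./XO./...; (1,2)=-1→XO./X.O/...; (2,0)=-1→XO./X../O..; (2,1)=-1→XO./X../.O.; (2,2)=-1→XO./X../..O
ply 2, X at XOO/X../... | (1,1)=+1→XOO/XX./...*; (1,2)=+1→XOO/X.X/...; (2,0)=+1→XOO/X../X..; (2,1)=+1→XOO/X../.X.; (2,2)=+1→XOO/X../..X
ply 3, O at XOO/XX./... | (1,2)=-1→XOO/XXO/...*; (2,0)=-1→XOO/XX./O..; (2,1)=-1→XOO/XX./.O.; (2,2)=-1→XOO/XX./..O
ply 4, X at XOO/XXO/... | (2,0)=+1→XOO/XXO/X..*; (2,1)=+1→XOO/XXO/.X.; (2,2)=+1→XOO/XXO/..X
ply 5: XOO/XXO/X.. is terminal -1 (O); from XO./X../... depth 6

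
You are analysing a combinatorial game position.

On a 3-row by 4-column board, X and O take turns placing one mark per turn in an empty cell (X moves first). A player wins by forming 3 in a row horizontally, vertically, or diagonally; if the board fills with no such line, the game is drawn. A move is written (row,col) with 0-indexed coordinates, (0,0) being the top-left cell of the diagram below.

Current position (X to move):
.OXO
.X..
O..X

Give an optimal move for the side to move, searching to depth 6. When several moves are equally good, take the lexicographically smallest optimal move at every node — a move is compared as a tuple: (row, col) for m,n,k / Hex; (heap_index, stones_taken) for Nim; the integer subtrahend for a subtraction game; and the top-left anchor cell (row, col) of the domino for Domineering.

ply 1, X at .OXO/.X../O..X | (0,0)=+0→XOXO/.X../O..X; (1,0)=+0→.OXO/XX../O..X; (1,2)=+1→.OXO/.XX./O..X*; (1,3)=+0→.OXO/.X.X/O..X; (2,1)=+1→.OXO/.X../OX.X; (2,2)=+1→.OXO/.X../O.XX
ply 2, O at .OXO/.XX./O..X | (0,0)=-1→OOXO/.XX./O..X*; (1,0)=-1→.OXO/OXX./O..X; (1,3)=-1→.OXO/.XXO/O..X; (2,1)=-1→.OXO/.XX./OO.X; (2,2)=-1→.OXO/.XX./O.OX
ply 3, X at OOXO/.XX./O..X | (1,0)=+1→OOXO/XXX./O..X*; (1,3)=+1→OOXO/.XXX/O..X; (2,1)=-1→OOXO/.XX./OX.X; (2,2)=+1→OOXO/.XX./O.XX
ply 4: OOXO/XXX./O..X is terminal -1 (O); from .OXO/.X../O..X depth 6

X's best at [.OXO/.X../O..X]: (1,2)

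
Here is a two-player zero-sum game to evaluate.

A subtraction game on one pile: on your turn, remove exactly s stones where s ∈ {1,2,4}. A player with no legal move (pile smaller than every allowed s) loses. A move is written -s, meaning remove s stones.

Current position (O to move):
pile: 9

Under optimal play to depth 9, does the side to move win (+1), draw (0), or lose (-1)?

value(9, O) = -1

p1 O@[9]: -1[8]-1* -2[7]-1 -4[5]-1
p2 X@[8]: -1[7]-1 -2[6]+1* -4[4]-1
p3 O@[6]: -1[5]-1* -2[4]-1 -4[2]-1
p4 X@[5]: -1[4]-1 -2[3]+1* -4[1]-1
p5 O@[3]: -1[2]-1* -2[1]-1
p6 X@[2]: -1[1]-1 -2[0]+1*
p7 O@[0] terminal -1; root [9] d9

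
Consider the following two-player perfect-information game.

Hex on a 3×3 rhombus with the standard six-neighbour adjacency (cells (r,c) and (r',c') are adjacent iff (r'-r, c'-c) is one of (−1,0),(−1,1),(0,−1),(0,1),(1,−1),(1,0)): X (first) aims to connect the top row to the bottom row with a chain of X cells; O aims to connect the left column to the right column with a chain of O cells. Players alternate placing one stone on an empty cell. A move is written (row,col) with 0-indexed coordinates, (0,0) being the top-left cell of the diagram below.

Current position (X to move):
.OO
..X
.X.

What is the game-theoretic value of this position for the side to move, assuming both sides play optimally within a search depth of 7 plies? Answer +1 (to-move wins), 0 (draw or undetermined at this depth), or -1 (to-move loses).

p1 X@[.OO/..X/.X.]: (0,0)[XOO/..X/.X.]-1* (1,0)[.OO/X.X/.X.]-1 (1,1)[.OO/.XX/.X.]-1 (2,0)[.OO/..X/XX.]-1 (2,2)[.OO/..X/.XX]-1
p2 O@[XOO/..X/.X.]: (1,0)[XOO/O.X/.X.]+1* (1,1)[XOO/.OX/.X.]+1 (2,0)[XOO/..X/OX.]+1 (2,2)[XOO/..X/.XO]-1
p3 X@[XOO/O.X/.X.] terminal -1; root [.OO/..X/.X.] d7

value(.OO/..X/.X., X) = -1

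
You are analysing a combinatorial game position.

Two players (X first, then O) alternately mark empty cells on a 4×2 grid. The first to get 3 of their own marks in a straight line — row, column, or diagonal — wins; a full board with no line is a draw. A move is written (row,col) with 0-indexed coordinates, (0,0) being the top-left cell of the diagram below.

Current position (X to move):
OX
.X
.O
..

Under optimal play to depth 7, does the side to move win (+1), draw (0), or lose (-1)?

value(OX/.X/.O/.., X) = 0

p1 X@[OX/.X/.O/..]: (1,0)[OX/XX/.O/..]+0* (2,0)[OX/.X/XO/..]+0 (3,0)[OX/.X/.O/X.]+0 (3,1)[OX/.X/.O/.X]+0
p2 O@[OX/XX/.O/..]: (2,0)[OX/XX/OO/..]+0* (3,0)[OX/XX/.O/O.]+0 (3,1)[OX/XX/.O/.O]+0
p3 X@[OX/XX/OO/..]: (3,0)[OX/XX/OO/X.]+0* (3,1)[OX/XX/OO/.X]+0
p4 O@[OX/XX/OO/X.]: (3,1)[OX/XX/OO/XO]+0*
p5 X@[OX/XX/OO/XO] terminal +0; root [OX/.X/.O/..] d7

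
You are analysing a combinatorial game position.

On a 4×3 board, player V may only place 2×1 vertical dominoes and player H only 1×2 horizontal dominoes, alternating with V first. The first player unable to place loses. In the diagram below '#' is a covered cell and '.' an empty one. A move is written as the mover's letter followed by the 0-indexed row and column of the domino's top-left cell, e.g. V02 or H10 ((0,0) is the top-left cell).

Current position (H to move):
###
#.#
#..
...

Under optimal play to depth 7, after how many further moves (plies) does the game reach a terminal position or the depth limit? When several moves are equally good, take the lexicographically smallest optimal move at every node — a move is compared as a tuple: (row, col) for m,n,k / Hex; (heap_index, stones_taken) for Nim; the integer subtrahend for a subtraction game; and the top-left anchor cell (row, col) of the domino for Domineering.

PV length from [###/#.#/#../...]: 1 ply

ply 1, H at ###/#.#/#../... | H21=+1→###/#.#/###/...*; H30=-1→###/#.#/#../##.; H31=-1→###/#.#/#../.##
ply 2: ###/#.#/###/... is terminal -1 (V); from ###/#.#/#../... depth 7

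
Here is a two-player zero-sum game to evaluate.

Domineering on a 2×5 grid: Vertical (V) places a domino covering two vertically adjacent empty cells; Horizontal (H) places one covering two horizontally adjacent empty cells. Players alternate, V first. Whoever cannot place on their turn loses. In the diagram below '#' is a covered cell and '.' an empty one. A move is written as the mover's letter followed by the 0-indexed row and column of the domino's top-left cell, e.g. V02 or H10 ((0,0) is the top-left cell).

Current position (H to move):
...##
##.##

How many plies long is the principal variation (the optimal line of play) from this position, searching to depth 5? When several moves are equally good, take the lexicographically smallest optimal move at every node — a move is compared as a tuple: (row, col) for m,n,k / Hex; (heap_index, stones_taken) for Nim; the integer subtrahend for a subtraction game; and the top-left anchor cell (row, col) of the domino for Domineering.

p1 H@[...##/##.##]: H00[##.##/##.##]-1 H01[.####/##.##]+1*
p2 V@[.####/##.##] terminal -1; root [...##/##.##] d5

PV length from [...##/##.##]: 1 ply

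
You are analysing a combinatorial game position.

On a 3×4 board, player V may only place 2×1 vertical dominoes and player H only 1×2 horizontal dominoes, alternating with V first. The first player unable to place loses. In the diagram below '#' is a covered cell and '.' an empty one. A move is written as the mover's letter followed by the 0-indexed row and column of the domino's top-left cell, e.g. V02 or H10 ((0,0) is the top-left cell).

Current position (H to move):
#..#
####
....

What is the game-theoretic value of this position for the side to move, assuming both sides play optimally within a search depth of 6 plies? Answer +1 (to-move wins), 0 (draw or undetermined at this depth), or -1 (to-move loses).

p1 H@[#..#/####/....]: H01[####/####/....]+1* H20[#..#/####/##..]+1 H21[#..#/####/.##.]+1 H22[#..#/####/..##]+1
p2 V@[####/####/....] terminal -1; root [#..#/####/....] d6

value(#..#/####/...., H) = +1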